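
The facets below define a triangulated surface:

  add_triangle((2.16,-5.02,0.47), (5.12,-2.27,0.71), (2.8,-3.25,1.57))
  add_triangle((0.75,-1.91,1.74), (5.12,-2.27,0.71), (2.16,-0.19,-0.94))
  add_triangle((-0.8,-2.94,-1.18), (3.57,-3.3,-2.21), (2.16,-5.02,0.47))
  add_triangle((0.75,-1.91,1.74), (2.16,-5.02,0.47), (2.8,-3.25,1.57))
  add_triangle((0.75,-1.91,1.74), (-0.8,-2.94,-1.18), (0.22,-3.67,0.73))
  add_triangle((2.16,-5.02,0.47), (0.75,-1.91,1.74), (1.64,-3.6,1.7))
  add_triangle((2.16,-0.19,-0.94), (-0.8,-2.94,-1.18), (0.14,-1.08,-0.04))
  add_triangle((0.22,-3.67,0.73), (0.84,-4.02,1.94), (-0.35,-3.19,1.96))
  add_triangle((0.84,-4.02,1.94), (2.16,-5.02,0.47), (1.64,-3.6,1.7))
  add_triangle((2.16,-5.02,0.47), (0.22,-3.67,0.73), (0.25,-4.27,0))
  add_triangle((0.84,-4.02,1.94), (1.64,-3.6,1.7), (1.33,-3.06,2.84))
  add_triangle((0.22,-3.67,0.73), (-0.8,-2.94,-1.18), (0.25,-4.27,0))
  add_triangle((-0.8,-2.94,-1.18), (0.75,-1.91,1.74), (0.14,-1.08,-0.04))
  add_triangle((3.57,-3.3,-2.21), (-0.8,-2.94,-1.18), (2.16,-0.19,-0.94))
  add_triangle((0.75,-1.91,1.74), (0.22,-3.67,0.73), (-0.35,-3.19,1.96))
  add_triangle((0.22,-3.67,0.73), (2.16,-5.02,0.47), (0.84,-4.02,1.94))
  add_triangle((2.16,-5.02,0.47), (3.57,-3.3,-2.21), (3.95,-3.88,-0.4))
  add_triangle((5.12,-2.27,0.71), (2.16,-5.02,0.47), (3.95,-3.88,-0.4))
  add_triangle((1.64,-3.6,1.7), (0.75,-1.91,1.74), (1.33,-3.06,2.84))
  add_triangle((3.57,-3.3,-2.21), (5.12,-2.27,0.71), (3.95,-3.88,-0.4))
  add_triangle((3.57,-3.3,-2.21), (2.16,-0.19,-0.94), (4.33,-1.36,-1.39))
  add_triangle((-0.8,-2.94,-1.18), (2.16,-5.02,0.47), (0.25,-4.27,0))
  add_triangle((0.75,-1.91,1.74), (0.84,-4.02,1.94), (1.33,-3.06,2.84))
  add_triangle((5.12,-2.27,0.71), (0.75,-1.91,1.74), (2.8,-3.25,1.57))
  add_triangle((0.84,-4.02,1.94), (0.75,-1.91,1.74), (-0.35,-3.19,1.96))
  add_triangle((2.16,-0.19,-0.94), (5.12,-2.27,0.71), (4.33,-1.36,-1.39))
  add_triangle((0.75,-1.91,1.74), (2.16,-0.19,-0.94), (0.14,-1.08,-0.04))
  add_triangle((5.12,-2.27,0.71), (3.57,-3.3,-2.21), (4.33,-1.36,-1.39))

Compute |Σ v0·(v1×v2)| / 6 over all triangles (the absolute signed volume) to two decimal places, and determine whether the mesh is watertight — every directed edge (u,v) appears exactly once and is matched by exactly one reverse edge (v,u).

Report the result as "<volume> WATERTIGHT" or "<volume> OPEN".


35.42 WATERTIGHT

Per-triangle v0·(v1×v2)/6:
  t1: +3.8043
  t2: -0.5969
  t3: +6.9700
  t4: +1.9068
  t5: +0.1261
  t6: -0.2008
  t7: -0.6100
  t8: +0.8632
  t9: +1.1336
  t10: +0.9677
  t11: +0.8281
  t12: +0.5007
  t13: -0.2881
  t14: +0.9313
  t15: -0.9655
  t16: +1.4904
  t17: +3.4332
  t18: +3.5951
  t19: -0.0684
  t20: +3.5250
  t21: +0.7628
  t22: +1.2419
  t23: +0.0581
  t24: +1.2134
  t25: +0.6562
  t26: +0.7118
  t27: -0.7804
  t28: +4.2088
Σ = +35.4186 → |volume| = 35.42

Directed edges: 84 total, each appears once with its reverse present → watertight.


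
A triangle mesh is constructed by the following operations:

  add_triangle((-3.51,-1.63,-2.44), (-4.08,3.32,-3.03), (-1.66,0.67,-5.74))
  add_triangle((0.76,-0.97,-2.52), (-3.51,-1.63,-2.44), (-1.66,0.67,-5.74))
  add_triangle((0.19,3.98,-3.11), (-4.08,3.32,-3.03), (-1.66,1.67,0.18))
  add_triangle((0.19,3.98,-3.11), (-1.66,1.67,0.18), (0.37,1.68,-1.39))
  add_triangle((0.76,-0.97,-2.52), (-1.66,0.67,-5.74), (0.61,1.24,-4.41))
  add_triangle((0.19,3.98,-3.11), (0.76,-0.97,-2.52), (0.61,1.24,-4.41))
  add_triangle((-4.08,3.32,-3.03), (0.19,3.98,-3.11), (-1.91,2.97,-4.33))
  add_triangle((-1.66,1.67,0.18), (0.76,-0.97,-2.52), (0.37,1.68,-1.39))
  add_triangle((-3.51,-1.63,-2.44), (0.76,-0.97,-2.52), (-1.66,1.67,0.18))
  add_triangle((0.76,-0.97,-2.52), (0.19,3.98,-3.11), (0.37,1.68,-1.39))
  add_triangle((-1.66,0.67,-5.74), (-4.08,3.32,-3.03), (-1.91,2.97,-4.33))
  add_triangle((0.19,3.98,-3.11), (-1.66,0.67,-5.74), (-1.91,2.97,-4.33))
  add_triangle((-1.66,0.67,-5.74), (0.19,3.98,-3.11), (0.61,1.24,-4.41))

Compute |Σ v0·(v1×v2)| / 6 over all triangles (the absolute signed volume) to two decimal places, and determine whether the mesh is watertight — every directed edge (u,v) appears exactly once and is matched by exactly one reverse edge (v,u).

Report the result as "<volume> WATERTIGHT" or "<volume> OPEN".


45.94 OPEN

Per-triangle v0·(v1×v2)/6:
  t1: +13.8268
  t2: +6.1187
  t3: +4.6778
  t4: +0.1963
  t5: +3.3130
  t6: +0.6428
  t7: +5.0560
  t8: -1.4607
  t9: -3.3204
  t10: +0.5888
  t11: +5.6871
  t12: +4.8446
  t13: +5.7680
Σ = +45.9389 → |volume| = 45.94

Directed edges: 39 total; 3 unmatched, e.g. (-3.51,-1.63,-2.44)→(-4.08,3.32,-3.03) → open.


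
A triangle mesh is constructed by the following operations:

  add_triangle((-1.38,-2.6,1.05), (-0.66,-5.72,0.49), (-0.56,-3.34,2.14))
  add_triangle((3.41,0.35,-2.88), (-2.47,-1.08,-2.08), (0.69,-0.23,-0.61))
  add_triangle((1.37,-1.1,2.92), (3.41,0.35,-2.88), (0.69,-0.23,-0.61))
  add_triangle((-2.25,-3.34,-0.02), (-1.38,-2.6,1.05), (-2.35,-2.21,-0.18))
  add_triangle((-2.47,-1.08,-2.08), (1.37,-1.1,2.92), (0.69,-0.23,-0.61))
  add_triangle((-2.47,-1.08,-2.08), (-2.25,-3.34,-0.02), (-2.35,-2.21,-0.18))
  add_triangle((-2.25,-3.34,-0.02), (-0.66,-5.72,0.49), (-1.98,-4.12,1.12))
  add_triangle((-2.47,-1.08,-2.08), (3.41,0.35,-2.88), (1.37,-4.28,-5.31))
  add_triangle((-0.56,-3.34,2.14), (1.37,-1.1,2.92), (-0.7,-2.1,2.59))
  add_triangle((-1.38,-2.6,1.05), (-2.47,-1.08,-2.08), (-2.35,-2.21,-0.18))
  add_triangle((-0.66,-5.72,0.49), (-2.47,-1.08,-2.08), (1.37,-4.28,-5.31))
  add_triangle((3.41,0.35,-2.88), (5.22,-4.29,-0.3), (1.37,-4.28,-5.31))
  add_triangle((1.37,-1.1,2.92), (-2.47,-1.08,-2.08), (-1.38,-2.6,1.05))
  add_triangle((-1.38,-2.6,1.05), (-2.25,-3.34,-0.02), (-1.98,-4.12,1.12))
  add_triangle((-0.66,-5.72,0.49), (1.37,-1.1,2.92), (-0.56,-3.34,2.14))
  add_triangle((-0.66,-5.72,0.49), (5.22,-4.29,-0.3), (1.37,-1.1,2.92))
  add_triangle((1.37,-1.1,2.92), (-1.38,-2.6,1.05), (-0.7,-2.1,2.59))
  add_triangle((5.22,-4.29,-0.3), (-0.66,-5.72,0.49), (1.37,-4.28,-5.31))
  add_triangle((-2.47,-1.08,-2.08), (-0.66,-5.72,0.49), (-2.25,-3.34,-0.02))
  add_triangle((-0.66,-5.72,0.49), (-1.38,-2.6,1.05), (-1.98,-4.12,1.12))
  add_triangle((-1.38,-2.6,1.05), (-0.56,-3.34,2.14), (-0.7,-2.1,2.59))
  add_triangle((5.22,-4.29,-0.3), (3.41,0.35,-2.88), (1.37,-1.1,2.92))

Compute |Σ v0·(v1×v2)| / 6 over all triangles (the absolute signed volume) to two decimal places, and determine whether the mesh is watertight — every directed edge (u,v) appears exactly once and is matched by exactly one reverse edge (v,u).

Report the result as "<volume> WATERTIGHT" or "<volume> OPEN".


111.08 WATERTIGHT

Per-triangle v0·(v1×v2)/6:
  t1: +1.7710
  t2: -0.6995
  t3: -0.7163
  t4: +0.4764
  t5: -1.2197
  t6: +0.8323
  t7: +1.8026
  t8: +8.5161
  t9: +1.5059
  t10: -0.4018
  t11: +16.5529
  t12: +21.7126
  t13: -0.0954
  t14: +0.2351
  t15: +3.1160
  t16: +16.3482
  t17: -1.0300
  t18: +29.7420
  t19: +3.1774
  t20: +0.3969
  t21: +0.7733
  t22: +8.2850
Σ = +111.0811 → |volume| = 111.08

Directed edges: 66 total, each appears once with its reverse present → watertight.


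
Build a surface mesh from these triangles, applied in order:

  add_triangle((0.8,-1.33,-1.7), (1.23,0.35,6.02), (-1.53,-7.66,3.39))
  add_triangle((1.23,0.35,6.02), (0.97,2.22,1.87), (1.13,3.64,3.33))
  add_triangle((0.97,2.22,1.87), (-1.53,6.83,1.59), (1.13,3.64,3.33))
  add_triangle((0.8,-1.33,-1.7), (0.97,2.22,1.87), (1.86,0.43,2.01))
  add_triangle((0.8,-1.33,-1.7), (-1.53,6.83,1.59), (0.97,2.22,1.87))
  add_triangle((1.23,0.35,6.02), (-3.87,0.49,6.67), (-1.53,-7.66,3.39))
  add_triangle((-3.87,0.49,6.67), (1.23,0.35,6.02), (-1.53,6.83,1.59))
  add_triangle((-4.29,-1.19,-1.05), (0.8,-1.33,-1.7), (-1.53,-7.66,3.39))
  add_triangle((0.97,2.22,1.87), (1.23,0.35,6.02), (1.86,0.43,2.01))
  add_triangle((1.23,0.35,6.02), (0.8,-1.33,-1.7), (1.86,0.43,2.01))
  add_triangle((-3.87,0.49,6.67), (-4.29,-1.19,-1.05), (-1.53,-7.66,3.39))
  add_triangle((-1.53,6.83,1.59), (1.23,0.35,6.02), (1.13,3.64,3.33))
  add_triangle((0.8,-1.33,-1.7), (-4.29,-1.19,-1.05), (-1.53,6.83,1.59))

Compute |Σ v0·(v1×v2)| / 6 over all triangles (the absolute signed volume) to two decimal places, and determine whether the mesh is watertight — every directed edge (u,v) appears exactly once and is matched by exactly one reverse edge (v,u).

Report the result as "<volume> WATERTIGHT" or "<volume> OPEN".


174.72 OPEN

Per-triangle v0·(v1×v2)/6:
  t1: +11.7904
  t2: +1.0805
  t3: +1.1500
  t4: +1.2007
  t5: +3.0957
  t6: +41.4796
  t7: +35.1836
  t8: +13.9850
  t9: +2.8854
  t10: +2.1508
  t11: +43.6155
  t12: +9.4533
  t13: +7.6535
Σ = +174.7241 → |volume| = 174.72

Directed edges: 39 total; 3 unmatched, e.g. (-1.53,6.83,1.59)→(-3.87,0.49,6.67) → open.


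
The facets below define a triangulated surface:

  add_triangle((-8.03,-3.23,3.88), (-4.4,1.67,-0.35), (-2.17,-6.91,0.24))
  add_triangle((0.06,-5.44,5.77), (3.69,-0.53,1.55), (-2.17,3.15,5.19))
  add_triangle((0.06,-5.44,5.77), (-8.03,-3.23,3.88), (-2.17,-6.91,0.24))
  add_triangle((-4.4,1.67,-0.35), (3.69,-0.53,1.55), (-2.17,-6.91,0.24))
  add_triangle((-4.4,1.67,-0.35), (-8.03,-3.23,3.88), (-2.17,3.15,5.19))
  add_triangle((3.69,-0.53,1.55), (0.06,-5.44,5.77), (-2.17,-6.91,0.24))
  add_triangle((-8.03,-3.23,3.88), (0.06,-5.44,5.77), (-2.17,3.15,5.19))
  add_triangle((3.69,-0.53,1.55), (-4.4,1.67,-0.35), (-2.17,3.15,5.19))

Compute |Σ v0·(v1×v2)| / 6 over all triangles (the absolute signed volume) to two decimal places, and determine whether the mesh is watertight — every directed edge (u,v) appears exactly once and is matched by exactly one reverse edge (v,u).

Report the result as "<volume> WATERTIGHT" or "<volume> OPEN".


Per-triangle v0·(v1×v2)/6:
  t1: +23.7277
  t2: +30.4088
  t3: +52.7667
  t4: -7.3893
  t5: +32.3968
  t6: +21.6681
  t7: +61.5073
  t8: +1.2798
Σ = +216.3661 → |volume| = 216.37

Directed edges: 24 total, each appears once with its reverse present → watertight.

216.37 WATERTIGHT


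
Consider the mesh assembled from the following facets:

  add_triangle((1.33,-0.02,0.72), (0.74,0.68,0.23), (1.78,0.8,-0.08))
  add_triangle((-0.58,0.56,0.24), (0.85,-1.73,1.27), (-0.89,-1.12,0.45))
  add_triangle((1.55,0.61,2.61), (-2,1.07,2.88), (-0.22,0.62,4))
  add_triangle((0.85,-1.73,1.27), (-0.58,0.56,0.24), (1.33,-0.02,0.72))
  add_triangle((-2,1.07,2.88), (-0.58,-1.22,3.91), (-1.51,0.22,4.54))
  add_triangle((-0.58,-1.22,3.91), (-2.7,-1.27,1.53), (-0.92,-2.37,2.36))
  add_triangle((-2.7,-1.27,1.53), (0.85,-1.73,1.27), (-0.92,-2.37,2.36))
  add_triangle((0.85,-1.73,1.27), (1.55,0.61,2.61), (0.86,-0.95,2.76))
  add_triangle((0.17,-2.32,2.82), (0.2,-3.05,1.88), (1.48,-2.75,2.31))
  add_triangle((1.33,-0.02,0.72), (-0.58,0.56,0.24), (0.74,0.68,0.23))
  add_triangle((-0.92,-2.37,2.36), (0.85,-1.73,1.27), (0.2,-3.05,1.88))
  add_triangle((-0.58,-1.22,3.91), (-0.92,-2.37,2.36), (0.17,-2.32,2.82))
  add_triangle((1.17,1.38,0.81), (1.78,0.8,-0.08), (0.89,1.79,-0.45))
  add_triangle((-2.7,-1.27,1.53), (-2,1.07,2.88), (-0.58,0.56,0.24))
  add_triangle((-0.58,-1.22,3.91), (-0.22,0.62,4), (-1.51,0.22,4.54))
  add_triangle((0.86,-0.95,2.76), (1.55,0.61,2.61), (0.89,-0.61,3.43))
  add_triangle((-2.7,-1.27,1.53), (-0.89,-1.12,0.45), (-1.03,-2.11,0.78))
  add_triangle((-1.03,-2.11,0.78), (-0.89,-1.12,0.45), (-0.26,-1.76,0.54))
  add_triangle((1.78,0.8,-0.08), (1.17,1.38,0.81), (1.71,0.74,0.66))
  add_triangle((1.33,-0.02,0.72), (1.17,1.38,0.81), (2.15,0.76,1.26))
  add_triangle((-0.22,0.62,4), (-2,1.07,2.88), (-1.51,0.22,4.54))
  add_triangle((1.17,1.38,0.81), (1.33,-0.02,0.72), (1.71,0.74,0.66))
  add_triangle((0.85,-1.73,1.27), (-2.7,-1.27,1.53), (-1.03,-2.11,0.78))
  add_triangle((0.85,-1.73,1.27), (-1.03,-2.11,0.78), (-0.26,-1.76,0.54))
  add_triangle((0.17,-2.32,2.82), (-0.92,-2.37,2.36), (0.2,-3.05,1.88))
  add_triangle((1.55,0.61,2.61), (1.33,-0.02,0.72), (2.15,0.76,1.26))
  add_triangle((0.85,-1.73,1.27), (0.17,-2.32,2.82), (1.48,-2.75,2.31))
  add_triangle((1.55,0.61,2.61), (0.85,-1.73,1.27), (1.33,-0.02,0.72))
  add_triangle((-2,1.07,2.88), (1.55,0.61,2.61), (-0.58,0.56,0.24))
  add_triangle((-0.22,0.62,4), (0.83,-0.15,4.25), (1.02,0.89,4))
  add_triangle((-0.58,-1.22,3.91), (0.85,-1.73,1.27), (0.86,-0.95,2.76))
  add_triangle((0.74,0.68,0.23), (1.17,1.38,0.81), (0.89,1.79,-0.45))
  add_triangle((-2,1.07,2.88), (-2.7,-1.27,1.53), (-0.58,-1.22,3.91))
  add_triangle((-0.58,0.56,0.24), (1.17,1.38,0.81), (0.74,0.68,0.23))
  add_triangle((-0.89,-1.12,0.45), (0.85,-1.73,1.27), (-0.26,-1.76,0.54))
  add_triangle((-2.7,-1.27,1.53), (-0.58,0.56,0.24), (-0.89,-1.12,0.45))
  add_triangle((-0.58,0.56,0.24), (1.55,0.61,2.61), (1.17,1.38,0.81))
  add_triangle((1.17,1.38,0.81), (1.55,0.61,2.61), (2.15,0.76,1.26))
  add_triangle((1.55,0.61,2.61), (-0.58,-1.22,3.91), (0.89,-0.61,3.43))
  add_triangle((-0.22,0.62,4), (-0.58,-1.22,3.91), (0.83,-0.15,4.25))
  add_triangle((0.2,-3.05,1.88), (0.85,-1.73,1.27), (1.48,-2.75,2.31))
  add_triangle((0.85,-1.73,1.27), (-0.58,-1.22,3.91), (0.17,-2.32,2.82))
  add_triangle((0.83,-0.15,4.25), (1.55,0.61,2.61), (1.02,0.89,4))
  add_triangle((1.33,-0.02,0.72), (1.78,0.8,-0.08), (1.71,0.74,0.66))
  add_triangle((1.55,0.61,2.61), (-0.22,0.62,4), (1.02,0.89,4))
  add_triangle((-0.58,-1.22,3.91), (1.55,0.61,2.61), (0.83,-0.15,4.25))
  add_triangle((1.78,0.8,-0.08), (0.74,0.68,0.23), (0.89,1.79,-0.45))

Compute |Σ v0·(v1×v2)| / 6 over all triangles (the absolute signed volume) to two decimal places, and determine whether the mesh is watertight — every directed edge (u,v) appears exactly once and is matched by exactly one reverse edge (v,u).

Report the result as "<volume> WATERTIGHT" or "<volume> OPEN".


24.04 OPEN

Per-triangle v0·(v1×v2)/6:
  t1: -0.1286
  t2: -0.3031
  t3: +0.9563
  t4: -0.3098
  t5: +0.6042
  t6: +2.3384
  t7: +0.2352
  t8: +0.7533
  t9: +0.9127
  t10: -0.1057
  t11: -0.4480
  t12: +1.1612
  t13: +0.4596
  t14: +0.7348
  t15: +1.4166
  t16: +0.3174
  t17: +0.1017
  t18: +0.0058
  t19: +0.1940
  t20: -0.0013
  t21: +1.1178
  t22: +0.1123
  t23: +1.0931
  t24: +0.1988
  t25: +0.7680
  t26: +0.2975
  t27: -0.1229
  t28: +0.7878
  t29: +0.6886
  t30: +0.8600
  t31: +1.0432
  t32: -0.0808
  t33: +3.9850
  t34: +0.0444
  t35: -0.1916
  t36: +0.0483
  t37: +0.5253
  t38: +0.5865
  t39: +0.7174
  t40: +1.4917
  t41: +0.0957
  t42: +0.4632
  t43: +0.6411
  t44: +0.1284
  t45: -0.1350
  t46: +0.1291
  t47: -0.1508
Σ = +24.0367 → |volume| = 24.04

Directed edges: 141 total; 3 unmatched, e.g. (0.89,-0.61,3.43)→(0.86,-0.95,2.76) → open.


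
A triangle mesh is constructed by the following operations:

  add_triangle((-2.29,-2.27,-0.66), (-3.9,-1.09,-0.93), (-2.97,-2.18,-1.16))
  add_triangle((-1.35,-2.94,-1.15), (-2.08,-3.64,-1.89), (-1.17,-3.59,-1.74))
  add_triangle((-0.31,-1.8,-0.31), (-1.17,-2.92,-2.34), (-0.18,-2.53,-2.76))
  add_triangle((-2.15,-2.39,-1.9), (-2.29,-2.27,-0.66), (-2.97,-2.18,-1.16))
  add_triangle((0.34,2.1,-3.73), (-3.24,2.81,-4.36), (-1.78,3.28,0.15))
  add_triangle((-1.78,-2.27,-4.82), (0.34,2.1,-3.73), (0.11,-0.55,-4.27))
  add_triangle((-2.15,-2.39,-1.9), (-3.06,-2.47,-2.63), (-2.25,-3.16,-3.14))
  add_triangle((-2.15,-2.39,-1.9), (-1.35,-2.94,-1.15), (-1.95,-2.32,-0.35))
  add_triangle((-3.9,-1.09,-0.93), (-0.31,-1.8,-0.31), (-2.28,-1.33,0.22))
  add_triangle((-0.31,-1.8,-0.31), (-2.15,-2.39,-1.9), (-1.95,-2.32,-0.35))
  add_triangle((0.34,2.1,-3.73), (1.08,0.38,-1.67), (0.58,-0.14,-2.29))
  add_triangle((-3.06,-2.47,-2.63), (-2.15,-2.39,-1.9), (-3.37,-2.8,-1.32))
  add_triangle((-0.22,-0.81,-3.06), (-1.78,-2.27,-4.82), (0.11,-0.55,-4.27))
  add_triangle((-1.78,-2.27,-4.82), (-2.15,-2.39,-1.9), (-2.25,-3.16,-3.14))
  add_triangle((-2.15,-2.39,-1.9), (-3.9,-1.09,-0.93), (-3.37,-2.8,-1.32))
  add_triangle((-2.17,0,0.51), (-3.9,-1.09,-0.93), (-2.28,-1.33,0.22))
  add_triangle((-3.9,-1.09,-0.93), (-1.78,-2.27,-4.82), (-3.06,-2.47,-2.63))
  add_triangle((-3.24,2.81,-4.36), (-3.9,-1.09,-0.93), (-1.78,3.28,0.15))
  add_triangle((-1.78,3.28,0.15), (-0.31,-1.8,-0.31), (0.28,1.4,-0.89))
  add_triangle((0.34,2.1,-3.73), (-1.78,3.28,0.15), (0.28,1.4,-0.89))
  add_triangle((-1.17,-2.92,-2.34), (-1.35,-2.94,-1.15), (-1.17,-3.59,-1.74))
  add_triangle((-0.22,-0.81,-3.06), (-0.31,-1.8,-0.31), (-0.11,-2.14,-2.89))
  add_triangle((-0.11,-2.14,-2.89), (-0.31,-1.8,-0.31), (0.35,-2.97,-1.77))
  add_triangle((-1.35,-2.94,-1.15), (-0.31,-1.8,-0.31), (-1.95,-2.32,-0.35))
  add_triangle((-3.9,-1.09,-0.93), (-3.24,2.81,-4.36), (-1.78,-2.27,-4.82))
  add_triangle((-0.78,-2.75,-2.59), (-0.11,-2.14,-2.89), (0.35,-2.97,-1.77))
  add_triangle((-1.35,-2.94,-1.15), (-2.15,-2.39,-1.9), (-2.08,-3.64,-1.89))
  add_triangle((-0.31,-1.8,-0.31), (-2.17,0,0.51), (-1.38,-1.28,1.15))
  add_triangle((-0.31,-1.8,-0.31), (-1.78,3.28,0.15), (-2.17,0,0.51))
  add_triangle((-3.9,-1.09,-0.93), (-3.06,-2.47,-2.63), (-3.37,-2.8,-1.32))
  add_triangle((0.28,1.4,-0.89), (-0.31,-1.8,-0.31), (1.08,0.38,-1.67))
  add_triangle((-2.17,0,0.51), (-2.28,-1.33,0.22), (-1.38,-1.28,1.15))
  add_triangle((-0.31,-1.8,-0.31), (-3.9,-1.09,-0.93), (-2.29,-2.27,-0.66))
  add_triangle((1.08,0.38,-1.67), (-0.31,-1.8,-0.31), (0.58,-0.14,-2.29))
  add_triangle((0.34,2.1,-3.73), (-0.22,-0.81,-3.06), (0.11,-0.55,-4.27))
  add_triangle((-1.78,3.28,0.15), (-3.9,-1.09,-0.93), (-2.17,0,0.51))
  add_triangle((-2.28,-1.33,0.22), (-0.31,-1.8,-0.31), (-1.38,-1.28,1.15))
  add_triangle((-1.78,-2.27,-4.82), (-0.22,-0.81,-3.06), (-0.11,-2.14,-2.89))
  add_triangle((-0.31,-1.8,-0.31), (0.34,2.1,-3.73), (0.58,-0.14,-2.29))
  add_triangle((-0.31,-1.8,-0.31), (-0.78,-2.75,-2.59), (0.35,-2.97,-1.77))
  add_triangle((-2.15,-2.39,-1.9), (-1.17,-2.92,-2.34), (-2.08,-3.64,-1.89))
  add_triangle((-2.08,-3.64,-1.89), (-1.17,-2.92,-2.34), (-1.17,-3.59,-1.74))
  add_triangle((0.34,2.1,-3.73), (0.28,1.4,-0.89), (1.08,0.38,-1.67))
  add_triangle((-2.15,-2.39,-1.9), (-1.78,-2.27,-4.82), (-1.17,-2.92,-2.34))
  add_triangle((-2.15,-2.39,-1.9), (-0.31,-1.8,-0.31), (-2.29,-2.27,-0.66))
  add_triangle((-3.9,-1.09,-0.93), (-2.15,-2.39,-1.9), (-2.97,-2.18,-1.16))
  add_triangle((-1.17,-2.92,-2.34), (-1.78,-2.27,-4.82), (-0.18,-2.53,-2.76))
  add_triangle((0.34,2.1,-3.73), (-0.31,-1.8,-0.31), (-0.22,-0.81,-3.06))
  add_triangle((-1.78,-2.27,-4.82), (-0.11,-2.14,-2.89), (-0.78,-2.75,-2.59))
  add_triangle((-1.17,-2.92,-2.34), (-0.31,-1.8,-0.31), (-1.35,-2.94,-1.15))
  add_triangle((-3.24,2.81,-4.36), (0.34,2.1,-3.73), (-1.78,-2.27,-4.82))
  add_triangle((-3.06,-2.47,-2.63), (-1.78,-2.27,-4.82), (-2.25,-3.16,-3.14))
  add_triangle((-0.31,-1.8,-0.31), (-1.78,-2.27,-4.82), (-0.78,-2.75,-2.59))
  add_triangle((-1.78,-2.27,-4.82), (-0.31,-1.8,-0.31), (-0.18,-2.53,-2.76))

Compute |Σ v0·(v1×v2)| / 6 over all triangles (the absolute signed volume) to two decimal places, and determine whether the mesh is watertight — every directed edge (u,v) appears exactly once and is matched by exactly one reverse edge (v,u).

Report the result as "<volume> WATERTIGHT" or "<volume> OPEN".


68.08 WATERTIGHT

Per-triangle v0·(v1×v2)/6:
  t1: +0.3787
  t2: +0.1765
  t3: +0.6061
  t4: +0.4034
  t5: +7.2178
  t6: +3.2106
  t7: +0.3669
  t8: +0.7059
  t9: +0.9568
  t10: -0.7181
  t11: +0.6951
  t12: +0.5284
  t13: +0.2128
  t14: -0.6463
  t15: -1.0751
  t16: +0.7637
  t17: +2.4241
  t18: +10.1957
  t19: -0.8005
  t20: +1.4030
  t21: -0.2527
  t22: -0.2874
  t23: -0.5540
  t24: +0.3119
  t25: +14.7488
  t26: +0.7119
  t27: +0.0472
  t28: -0.7147
  t29: -0.6289
  t30: +1.7532
  t31: -0.3240
  t32: +0.5434
  t33: -0.1232
  t34: +0.3751
  t35: -0.4766
  t36: +2.2963
  t37: +0.6870
  t38: +1.0548
  t39: +0.7563
  t40: +0.6627
  t41: +0.5913
  t42: +0.4781
  t43: +0.5877
  t44: +1.7478
  t45: +0.7076
  t46: +0.6919
  t47: +1.5279
  t48: +0.0798
  t49: +1.0663
  t50: +0.3362
  t51: +11.7596
  t52: +1.7423
  t53: +0.4748
  t54: -1.3083
Σ = +68.0756 → |volume| = 68.08

Directed edges: 162 total, each appears once with its reverse present → watertight.


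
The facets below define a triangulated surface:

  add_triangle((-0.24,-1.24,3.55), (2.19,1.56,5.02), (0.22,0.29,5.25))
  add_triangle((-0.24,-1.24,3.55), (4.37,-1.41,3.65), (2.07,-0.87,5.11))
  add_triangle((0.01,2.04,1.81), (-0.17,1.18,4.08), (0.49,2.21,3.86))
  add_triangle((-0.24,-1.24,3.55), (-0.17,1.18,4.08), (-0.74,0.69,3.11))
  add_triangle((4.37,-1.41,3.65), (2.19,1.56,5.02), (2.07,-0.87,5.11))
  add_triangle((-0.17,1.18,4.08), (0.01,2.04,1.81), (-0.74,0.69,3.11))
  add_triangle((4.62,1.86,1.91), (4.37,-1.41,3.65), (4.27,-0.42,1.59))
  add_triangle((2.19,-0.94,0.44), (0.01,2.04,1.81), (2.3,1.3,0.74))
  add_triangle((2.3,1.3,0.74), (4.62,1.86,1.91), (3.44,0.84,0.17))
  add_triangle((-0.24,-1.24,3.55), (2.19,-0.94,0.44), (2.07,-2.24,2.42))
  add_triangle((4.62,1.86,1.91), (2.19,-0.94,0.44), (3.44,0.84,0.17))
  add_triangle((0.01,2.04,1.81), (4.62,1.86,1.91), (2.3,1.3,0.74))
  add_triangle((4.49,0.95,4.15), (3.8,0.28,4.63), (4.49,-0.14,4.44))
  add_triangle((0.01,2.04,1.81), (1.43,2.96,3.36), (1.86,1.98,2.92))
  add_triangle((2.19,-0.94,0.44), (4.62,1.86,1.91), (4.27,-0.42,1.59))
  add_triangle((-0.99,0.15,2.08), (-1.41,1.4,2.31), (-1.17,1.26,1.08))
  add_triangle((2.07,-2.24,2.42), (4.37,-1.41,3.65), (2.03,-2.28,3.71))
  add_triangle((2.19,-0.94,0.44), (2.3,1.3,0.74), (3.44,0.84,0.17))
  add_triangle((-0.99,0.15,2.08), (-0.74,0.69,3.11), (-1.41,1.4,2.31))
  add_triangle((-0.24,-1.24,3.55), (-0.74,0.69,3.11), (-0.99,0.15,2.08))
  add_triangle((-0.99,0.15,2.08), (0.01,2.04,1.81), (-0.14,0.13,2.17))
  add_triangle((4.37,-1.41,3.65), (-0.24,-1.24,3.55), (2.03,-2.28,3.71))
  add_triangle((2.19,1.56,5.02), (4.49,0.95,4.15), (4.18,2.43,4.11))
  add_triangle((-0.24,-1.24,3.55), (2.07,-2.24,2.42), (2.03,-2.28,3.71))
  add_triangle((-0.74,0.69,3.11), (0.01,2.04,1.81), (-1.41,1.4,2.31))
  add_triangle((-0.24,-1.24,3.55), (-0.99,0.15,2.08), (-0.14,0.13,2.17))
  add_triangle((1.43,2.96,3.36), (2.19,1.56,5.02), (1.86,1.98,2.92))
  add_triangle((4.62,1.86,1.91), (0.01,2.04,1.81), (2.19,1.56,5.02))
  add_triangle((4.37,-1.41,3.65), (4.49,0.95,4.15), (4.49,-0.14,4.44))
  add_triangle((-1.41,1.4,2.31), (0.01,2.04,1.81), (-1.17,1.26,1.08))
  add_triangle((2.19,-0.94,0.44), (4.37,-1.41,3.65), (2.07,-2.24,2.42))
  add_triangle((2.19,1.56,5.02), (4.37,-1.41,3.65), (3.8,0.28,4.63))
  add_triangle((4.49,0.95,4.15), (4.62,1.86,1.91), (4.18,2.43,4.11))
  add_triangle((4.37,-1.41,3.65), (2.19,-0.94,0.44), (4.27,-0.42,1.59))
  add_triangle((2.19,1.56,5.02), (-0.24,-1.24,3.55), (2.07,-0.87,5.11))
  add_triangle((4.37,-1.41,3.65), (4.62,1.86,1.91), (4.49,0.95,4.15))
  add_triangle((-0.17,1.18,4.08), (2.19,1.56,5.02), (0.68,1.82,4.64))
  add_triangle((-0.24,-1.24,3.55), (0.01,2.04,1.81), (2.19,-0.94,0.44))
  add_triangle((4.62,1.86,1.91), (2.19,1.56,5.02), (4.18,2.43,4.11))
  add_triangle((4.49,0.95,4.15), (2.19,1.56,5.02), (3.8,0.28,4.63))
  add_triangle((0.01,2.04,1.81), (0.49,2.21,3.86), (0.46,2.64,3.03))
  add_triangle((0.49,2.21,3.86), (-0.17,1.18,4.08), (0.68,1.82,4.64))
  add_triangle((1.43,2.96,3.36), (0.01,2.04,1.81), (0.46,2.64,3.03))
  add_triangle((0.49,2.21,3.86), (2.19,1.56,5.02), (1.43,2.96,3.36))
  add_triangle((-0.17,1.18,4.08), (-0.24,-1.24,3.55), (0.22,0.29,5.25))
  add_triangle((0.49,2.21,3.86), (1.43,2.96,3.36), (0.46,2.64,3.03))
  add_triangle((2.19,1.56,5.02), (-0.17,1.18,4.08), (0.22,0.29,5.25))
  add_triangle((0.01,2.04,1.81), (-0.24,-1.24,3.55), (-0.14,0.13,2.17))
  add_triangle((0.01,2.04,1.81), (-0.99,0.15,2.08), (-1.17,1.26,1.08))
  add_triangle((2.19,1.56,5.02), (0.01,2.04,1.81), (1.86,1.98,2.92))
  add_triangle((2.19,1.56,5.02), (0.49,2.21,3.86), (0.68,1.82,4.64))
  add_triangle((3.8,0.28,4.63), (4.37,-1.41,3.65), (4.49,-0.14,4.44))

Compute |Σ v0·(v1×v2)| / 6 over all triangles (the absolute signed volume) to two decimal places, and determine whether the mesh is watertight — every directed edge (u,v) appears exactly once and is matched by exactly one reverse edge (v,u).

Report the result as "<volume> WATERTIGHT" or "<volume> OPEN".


Per-triangle v0·(v1×v2)/6:
  t1: +2.0512
  t2: +2.6922
  t3: +0.6076
  t4: +0.9278
  t5: +6.0513
  t6: +0.6173
  t7: +3.4640
  t8: -1.3020
  t9: +0.4491
  t10: -0.7926
  t11: +1.5611
  t12: +0.8507
  t13: +0.7980
  t14: -0.0982
  t15: +0.5206
  t16: +0.1532
  t17: +1.4887
  t18: -0.6700
  t19: +0.3666
  t20: +0.6179
  t21: -0.5990
  t22: +2.5059
  t23: +3.2627
  t24: +0.5816
  t25: +0.9334
  t26: -0.4497
  t27: +0.9717
  t28: +5.5073
  t29: +0.8240
  t30: +0.4453
  t31: +1.7081
  t32: +1.0963
  t33: +2.8926
  t34: +1.3050
  t35: +3.3662
  t36: +4.3803
  t37: +0.7157
  t38: -3.5711
  t39: -1.1231
  t40: +2.0920
  t41: +0.1766
  t42: +0.4379
  t43: +0.2194
  t44: +1.8835
  t45: +0.7532
  t46: +0.5341
  t47: +2.0363
  t48: -0.0589
  t49: -0.7914
  t50: -1.4242
  t51: +0.7588
  t52: +0.6313
Σ = +52.3565 → |volume| = 52.36

Directed edges: 156 total, each appears once with its reverse present → watertight.

52.36 WATERTIGHT


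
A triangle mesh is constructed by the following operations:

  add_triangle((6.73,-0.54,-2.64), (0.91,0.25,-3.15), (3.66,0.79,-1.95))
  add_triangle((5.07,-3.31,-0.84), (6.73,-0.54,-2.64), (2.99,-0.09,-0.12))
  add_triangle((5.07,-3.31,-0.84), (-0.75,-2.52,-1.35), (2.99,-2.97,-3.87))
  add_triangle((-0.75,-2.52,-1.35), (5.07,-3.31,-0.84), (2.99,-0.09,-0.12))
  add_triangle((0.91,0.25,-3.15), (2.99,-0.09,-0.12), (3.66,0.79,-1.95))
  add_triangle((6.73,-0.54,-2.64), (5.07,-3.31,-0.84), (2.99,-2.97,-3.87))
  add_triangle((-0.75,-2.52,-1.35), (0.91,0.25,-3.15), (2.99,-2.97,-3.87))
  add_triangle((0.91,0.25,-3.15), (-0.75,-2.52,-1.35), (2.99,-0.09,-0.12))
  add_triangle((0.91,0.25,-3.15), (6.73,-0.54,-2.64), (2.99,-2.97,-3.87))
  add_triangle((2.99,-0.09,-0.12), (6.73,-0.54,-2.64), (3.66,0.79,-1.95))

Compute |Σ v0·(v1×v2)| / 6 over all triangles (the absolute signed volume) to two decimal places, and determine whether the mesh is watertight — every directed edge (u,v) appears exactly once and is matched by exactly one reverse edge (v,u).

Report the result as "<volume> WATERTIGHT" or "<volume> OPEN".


35.24 WATERTIGHT

Per-triangle v0·(v1×v2)/6:
  t1: +3.2086
  t2: +3.6218
  t3: +7.3140
  t4: -1.3650
  t5: -1.1474
  t6: +12.3009
  t7: +4.5433
  t8: -4.1357
  t9: +9.5302
  t10: +1.3663
Σ = +35.2371 → |volume| = 35.24

Directed edges: 30 total, each appears once with its reverse present → watertight.


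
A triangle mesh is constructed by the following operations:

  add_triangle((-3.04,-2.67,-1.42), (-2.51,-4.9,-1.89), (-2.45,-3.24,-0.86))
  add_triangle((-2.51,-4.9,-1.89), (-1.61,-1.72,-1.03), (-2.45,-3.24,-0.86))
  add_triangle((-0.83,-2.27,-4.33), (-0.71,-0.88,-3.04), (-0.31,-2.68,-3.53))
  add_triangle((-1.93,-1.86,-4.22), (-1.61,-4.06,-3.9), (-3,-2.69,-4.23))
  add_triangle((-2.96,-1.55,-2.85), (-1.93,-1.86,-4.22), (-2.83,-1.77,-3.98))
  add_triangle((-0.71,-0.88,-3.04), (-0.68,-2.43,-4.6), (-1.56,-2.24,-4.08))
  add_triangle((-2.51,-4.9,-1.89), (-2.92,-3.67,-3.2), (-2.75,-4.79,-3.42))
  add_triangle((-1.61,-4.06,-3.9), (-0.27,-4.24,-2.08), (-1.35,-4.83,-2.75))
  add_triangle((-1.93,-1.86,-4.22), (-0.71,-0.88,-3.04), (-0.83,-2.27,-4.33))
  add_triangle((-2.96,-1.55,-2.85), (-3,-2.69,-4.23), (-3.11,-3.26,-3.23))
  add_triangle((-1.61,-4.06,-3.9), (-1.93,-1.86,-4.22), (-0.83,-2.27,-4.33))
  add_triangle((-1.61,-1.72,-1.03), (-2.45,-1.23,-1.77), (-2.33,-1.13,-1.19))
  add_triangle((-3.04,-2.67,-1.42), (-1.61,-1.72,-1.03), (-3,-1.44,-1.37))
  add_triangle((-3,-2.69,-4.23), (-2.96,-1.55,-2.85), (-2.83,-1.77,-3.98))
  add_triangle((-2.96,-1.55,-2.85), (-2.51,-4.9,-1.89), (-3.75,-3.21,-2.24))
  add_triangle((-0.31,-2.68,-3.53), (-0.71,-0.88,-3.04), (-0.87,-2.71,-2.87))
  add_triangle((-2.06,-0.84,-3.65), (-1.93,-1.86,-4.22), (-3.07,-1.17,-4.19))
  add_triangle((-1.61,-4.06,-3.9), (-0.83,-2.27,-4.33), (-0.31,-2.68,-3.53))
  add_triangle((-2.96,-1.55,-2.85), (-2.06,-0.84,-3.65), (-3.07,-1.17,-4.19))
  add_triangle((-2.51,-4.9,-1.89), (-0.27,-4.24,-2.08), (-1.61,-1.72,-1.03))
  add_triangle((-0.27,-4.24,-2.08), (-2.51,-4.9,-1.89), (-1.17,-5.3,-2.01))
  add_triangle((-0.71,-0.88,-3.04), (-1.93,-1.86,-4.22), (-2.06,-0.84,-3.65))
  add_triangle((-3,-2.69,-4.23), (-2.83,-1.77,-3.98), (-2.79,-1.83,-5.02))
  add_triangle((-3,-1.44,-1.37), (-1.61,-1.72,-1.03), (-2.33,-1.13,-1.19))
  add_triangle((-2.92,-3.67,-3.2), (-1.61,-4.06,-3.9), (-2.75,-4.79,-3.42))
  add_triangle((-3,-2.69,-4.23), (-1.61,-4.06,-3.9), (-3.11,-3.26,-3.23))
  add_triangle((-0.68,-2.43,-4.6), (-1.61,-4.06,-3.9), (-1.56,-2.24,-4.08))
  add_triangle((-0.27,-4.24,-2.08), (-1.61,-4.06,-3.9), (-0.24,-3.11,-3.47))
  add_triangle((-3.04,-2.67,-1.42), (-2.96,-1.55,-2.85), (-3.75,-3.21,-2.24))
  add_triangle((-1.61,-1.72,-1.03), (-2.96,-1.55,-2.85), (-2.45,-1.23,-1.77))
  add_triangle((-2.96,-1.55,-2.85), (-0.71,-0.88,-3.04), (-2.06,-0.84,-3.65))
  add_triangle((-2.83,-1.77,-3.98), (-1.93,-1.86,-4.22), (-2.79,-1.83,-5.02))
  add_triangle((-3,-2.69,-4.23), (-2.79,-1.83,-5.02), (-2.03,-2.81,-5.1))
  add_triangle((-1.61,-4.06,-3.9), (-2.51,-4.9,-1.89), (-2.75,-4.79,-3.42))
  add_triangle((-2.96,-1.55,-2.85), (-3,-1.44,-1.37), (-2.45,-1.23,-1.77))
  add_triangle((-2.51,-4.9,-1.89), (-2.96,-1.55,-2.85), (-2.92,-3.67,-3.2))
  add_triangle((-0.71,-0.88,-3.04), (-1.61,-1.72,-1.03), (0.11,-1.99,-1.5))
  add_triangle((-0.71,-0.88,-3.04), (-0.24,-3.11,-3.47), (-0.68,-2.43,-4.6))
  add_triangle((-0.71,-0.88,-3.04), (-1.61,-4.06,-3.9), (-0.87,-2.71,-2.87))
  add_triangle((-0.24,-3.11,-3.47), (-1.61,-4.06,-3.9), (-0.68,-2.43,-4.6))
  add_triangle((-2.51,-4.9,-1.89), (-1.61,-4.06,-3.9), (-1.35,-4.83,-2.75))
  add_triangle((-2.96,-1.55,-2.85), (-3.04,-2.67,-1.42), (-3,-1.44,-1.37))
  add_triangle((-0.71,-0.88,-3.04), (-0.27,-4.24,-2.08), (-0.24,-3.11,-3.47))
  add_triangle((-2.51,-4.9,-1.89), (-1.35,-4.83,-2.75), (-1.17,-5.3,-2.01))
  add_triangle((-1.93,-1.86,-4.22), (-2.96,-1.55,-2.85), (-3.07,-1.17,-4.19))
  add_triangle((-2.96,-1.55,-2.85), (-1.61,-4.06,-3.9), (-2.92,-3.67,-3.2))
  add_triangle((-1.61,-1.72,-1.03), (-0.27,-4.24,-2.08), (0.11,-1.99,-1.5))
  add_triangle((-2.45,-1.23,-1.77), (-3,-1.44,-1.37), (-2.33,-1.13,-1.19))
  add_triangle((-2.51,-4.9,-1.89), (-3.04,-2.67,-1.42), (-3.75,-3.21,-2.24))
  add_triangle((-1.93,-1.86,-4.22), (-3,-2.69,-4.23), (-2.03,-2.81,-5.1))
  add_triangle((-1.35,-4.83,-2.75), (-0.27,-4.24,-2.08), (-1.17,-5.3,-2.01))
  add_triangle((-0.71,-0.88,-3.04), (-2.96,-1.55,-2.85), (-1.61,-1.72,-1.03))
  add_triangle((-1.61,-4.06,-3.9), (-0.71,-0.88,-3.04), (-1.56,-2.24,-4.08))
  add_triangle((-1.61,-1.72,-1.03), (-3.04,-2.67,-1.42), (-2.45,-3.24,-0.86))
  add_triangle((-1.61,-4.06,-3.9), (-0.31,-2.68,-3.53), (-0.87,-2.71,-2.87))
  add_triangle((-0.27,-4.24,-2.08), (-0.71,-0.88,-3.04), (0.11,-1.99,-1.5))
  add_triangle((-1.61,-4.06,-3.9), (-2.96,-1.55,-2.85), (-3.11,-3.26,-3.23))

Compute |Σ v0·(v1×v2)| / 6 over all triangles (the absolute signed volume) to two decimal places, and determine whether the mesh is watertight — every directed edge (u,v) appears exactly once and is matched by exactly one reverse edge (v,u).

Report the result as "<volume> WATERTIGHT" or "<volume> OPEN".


Per-triangle v0·(v1×v2)/6:
  t1: +0.7841
  t2: -0.4686
  t3: +0.1127
  t4: +1.8551
  t5: -0.1903
  t6: +0.5495
  t7: +0.9037
  t8: +1.0423
  t9: +0.5451
  t10: +0.9496
  t11: +1.8499
  t12: -0.1858
  t13: -0.1634
  t14: +0.5023
  t15: +2.1007
  t16: -0.6576
  t17: +0.4378
  t18: +1.0495
  t19: -0.2144
  t20: -0.8340
  t21: -0.6142
  t22: +0.4942
  t23: +0.4203
  t24: -0.0579
  t25: +0.9834
  t26: +1.8952
  t27: +1.3999
  t28: +1.8003
  t29: +0.1976
  t30: -0.2684
  t31: -0.6953
  t32: -0.2772
  t33: +1.2890
  t34: +1.1681
  t35: +0.0016
  t36: +1.2436
  t37: -1.4111
  t38: -0.1032
  t39: -0.3691
  t40: +1.4302
  t41: +1.8025
  t42: +0.9050
  t43: -0.8212
  t44: +1.1506
  t45: +1.0270
  t46: +1.8653
  t47: -0.5865
  t48: -0.0004
  t49: +0.6973
  t50: -0.5969
  t51: +0.6585
  t52: -1.1498
  t53: -0.5265
  t54: -0.1973
  t55: -0.0036
  t56: +0.6784
  t57: -1.5174
Σ = +21.8801 → |volume| = 21.88

Directed edges: 171 total; 3 unmatched, e.g. (-1.93,-1.86,-4.22)→(-2.79,-1.83,-5.02) → open.

21.88 OPEN


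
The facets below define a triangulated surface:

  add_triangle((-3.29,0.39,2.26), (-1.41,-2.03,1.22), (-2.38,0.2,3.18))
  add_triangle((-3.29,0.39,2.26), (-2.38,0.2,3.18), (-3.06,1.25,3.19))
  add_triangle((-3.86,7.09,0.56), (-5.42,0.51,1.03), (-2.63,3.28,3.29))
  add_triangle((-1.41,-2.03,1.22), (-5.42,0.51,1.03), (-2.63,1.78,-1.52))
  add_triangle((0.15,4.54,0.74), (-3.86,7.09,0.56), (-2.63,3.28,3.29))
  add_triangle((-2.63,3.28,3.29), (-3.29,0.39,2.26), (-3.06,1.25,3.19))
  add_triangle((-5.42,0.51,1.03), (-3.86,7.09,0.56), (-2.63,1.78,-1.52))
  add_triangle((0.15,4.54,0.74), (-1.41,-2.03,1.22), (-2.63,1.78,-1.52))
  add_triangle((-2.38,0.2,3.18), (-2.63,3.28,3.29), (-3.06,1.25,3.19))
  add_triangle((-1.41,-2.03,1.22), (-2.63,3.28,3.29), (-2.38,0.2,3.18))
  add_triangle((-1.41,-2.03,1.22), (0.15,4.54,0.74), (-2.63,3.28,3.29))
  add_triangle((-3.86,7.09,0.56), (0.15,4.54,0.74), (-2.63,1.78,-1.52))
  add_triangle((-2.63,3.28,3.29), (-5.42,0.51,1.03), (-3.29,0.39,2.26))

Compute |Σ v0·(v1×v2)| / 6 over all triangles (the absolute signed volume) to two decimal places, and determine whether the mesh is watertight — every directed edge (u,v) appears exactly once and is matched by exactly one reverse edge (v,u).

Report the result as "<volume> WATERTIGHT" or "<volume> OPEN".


Per-triangle v0·(v1×v2)/6:
  t1: +1.8502
  t2: +0.8007
  t3: +17.4302
  t4: +2.6279
  t5: +9.7703
  t6: +1.0491
  t7: +12.0331
  t8: -4.9947
  t9: +1.0021
  t10: -0.9966
  t11: +0.4136
  t12: +4.3959
  t13: +4.2756
Σ = +49.6574 → |volume| = 49.66

Directed edges: 39 total; 3 unmatched, e.g. (-3.29,0.39,2.26)→(-1.41,-2.03,1.22) → open.

49.66 OPEN


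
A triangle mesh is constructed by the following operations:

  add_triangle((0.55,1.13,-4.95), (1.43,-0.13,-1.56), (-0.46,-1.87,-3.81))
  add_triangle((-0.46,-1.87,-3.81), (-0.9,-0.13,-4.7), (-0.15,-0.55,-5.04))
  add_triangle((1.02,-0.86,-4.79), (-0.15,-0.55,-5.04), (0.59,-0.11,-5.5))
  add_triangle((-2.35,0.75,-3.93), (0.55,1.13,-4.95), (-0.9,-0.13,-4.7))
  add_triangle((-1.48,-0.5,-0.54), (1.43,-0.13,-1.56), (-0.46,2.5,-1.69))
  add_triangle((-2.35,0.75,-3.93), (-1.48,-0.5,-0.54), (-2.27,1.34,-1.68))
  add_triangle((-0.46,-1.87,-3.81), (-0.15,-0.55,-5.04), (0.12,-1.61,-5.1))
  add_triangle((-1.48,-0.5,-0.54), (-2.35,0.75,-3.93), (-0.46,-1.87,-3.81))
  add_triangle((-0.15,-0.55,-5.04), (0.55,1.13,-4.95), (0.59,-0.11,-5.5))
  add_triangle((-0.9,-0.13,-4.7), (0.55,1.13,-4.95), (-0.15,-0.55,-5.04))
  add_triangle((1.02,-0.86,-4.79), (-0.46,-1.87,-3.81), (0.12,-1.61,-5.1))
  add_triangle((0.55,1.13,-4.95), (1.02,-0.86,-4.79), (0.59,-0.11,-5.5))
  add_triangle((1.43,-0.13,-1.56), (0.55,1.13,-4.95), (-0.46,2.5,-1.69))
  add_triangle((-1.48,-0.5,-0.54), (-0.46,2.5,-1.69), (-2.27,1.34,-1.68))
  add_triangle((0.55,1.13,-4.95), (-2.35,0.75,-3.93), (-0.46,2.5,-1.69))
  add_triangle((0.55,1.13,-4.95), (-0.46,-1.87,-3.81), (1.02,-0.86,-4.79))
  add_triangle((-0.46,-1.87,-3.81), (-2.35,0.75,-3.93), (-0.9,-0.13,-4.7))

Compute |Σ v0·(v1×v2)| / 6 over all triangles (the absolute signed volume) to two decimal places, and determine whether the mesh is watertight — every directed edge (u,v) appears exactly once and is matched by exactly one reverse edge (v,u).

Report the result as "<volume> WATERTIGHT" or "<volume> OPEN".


19.52 OPEN

Per-triangle v0·(v1×v2)/6:
  t1: +3.1947
  t2: +1.0400
  t3: +0.6922
  t4: +2.5929
  t5: -1.5938
  t6: +1.2724
  t7: +0.6387
  t8: +2.6865
  t9: +0.7703
  t10: +1.2907
  t11: +0.2099
  t12: +0.5835
  t13: +1.9321
  t14: -0.2332
  t15: +4.9392
  t16: -2.5261
  t17: +2.0268
Σ = +19.5170 → |volume| = 19.52

Directed edges: 51 total; 9 unmatched, e.g. (1.43,-0.13,-1.56)→(-0.46,-1.87,-3.81) → open.


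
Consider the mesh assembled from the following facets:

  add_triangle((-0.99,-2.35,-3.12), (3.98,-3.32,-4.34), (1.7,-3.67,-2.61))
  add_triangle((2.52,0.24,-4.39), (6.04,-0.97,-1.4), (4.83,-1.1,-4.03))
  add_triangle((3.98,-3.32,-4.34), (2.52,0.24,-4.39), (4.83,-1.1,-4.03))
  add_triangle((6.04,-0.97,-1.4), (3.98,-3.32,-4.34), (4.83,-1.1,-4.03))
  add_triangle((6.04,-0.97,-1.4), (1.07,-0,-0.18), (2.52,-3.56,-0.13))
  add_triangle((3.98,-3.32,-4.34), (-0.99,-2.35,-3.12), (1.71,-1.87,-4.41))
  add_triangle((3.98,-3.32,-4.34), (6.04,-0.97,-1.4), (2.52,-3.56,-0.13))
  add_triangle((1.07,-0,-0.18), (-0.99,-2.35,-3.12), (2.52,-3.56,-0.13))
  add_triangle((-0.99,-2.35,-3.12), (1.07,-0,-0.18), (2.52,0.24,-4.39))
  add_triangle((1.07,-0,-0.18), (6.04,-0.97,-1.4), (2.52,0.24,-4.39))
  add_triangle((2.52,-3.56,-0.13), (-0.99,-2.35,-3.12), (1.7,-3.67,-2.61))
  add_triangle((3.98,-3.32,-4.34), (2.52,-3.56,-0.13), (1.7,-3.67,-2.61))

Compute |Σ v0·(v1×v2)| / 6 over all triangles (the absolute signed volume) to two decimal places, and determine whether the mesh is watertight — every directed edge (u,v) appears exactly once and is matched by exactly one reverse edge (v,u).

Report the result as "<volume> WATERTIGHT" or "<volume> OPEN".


39.78 OPEN

Per-triangle v0·(v1×v2)/6:
  t1: +4.6800
  t2: +3.1315
  t3: +5.1120
  t4: +6.7387
  t5: +0.2946
  t6: +4.1264
  t7: +12.0806
  t8: -2.2097
  t9: -1.8028
  t10: +0.7025
  t11: +2.2818
  t12: +4.6419
Σ = +39.7775 → |volume| = 39.78

Directed edges: 36 total; 4 unmatched, e.g. (3.98,-3.32,-4.34)→(2.52,0.24,-4.39) → open.


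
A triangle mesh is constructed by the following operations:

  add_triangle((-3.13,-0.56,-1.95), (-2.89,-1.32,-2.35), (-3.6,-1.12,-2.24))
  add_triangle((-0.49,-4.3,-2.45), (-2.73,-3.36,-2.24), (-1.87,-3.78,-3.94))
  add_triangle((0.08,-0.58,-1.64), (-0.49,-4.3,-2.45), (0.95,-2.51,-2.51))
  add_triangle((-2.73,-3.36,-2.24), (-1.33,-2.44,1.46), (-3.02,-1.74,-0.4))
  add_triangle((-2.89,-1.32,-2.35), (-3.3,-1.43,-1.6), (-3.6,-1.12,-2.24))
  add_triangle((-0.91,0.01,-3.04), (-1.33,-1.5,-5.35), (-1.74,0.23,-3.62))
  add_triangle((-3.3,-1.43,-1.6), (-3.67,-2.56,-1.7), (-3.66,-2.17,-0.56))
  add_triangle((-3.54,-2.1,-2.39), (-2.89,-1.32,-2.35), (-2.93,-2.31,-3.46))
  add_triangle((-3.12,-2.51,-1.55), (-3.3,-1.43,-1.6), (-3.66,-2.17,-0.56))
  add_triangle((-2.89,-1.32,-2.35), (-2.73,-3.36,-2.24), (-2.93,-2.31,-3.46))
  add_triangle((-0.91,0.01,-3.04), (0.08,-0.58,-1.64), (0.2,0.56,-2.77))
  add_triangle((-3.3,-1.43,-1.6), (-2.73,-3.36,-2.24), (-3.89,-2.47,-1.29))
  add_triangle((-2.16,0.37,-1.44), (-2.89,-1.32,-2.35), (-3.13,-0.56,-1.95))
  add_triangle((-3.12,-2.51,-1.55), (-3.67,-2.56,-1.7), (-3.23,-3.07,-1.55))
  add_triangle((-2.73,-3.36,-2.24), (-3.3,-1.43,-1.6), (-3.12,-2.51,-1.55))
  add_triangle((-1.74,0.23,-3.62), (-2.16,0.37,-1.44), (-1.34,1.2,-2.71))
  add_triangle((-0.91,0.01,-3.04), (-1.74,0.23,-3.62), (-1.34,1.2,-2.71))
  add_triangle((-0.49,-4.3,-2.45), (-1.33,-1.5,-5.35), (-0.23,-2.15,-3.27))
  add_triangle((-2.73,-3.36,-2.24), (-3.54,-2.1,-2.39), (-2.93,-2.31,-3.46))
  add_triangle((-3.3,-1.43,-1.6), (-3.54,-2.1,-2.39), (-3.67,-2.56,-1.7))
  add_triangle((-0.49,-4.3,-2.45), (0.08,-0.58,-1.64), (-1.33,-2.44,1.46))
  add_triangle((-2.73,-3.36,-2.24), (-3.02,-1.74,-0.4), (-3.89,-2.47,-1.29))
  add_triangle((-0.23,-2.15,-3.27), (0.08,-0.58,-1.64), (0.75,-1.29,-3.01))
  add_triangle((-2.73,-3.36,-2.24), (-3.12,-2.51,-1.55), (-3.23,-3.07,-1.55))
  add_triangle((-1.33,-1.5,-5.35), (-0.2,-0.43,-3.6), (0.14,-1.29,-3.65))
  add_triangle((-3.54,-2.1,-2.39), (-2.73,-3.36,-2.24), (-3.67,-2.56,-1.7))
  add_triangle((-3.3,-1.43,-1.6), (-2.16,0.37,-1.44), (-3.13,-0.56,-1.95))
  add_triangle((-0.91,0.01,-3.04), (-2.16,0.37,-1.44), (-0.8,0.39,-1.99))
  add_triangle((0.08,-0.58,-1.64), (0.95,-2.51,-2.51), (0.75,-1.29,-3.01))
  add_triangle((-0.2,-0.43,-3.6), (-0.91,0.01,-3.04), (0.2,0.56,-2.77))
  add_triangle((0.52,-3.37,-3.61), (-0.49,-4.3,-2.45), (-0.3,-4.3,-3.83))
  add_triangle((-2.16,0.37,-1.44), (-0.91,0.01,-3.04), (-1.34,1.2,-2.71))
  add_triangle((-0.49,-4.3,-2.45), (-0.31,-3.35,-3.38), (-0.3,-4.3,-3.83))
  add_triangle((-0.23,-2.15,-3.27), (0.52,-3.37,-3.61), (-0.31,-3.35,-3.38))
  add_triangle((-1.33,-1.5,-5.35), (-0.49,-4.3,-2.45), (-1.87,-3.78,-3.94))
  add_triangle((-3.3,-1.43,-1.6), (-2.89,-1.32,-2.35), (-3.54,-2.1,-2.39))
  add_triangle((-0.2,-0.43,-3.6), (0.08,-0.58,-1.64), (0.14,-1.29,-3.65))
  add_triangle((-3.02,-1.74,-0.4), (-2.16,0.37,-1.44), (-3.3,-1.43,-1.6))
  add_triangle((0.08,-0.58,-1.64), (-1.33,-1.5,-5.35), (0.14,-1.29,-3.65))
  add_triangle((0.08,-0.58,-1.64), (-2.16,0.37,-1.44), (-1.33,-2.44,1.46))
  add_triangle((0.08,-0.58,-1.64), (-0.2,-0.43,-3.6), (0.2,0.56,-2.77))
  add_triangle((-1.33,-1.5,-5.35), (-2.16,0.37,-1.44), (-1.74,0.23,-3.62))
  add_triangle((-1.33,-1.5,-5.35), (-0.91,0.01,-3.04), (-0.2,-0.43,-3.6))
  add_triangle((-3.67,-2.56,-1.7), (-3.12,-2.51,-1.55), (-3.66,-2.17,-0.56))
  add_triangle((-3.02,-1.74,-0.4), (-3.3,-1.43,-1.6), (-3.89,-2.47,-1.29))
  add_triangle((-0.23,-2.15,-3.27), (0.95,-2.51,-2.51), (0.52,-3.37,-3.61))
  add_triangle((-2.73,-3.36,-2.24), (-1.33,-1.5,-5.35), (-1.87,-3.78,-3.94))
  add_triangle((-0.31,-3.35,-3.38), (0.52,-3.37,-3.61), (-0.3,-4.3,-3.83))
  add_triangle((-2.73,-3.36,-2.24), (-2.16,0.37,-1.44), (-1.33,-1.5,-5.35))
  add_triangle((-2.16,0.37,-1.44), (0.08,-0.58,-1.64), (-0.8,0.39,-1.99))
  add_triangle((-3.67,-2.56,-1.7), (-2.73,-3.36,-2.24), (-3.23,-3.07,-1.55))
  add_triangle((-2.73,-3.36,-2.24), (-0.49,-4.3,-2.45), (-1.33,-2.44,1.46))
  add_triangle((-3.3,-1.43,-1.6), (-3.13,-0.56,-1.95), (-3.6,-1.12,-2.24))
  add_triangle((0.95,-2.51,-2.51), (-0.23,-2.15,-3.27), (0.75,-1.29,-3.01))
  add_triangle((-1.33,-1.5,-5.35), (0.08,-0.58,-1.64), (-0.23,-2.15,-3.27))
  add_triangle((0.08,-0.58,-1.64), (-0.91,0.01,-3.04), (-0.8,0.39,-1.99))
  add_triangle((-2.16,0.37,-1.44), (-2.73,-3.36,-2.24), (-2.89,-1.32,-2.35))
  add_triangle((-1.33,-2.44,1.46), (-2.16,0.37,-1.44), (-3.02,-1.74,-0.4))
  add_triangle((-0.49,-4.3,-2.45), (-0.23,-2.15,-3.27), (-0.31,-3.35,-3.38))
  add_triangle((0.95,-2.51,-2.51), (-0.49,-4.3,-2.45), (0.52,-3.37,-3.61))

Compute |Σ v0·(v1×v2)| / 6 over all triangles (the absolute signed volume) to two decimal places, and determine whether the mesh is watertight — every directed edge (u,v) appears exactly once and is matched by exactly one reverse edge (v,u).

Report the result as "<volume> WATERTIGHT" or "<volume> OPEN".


Per-triangle v0·(v1×v2)/6:
  t1: +0.1376
  t2: +2.6689
  t3: -1.0469
  t4: +3.0542
  t5: +0.2480
  t6: +0.4747
  t7: +0.6222
  t8: +0.4794
  t9: -0.7855
  t10: -1.0872
  t11: -0.4646
  t12: +1.1090
  t13: +0.2564
  t14: -0.0414
  t15: -0.5390
  t16: +0.9040
  t17: +0.3377
  t18: +1.7470
  t19: +1.3878
  t20: +0.3840
  t21: -0.6888
  t22: +0.4806
  t23: +0.1878
  t24: -0.2498
  t25: +0.7063
  t26: +0.8883
  t27: +0.1386
  t28: +0.2981
  t29: -0.2165
  t30: +0.4754
  t31: +0.6640
  t32: -0.9455
  t33: +0.1294
  t34: +0.5149
  t35: +3.1530
  t36: +0.2703
  t37: +0.0087
  t38: +0.6713
  t39: -0.0037
  t40: -2.1047
  t41: +0.1730
  t42: +1.4208
  t43: +0.6141
  t44: +0.2072
  t45: +0.3177
  t46: +0.2492
  t47: +3.0147
  t48: +0.2476
  t49: +5.8890
  t50: -0.4512
  t51: +0.4395
  t52: +5.0398
  t53: +0.1120
  t54: +0.8736
  t55: +0.4738
  t56: +0.0503
  t57: -0.3089
  t58: +0.3575
  t59: +0.0893
  t60: +0.7973
Σ = +33.8301 → |volume| = 33.83

Directed edges: 180 total, each appears once with its reverse present → watertight.

33.83 WATERTIGHT
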